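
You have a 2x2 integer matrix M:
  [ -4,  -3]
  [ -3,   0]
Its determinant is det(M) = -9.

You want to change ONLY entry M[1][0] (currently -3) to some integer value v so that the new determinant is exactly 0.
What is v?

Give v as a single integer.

det is linear in entry M[1][0]: det = old_det + (v - -3) * C_10
Cofactor C_10 = 3
Want det = 0: -9 + (v - -3) * 3 = 0
  (v - -3) = 9 / 3 = 3
  v = -3 + (3) = 0

Answer: 0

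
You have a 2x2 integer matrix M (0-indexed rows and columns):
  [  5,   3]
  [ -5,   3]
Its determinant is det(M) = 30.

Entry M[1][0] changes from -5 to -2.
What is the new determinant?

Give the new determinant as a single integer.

det is linear in row 1: changing M[1][0] by delta changes det by delta * cofactor(1,0).
Cofactor C_10 = (-1)^(1+0) * minor(1,0) = -3
Entry delta = -2 - -5 = 3
Det delta = 3 * -3 = -9
New det = 30 + -9 = 21

Answer: 21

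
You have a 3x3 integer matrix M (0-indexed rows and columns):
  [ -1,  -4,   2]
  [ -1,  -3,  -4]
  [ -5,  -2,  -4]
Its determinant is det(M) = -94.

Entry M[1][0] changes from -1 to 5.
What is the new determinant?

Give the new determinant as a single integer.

det is linear in row 1: changing M[1][0] by delta changes det by delta * cofactor(1,0).
Cofactor C_10 = (-1)^(1+0) * minor(1,0) = -20
Entry delta = 5 - -1 = 6
Det delta = 6 * -20 = -120
New det = -94 + -120 = -214

Answer: -214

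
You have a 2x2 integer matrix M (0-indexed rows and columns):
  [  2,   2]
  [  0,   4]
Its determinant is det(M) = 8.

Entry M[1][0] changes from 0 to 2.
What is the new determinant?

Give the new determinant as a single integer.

det is linear in row 1: changing M[1][0] by delta changes det by delta * cofactor(1,0).
Cofactor C_10 = (-1)^(1+0) * minor(1,0) = -2
Entry delta = 2 - 0 = 2
Det delta = 2 * -2 = -4
New det = 8 + -4 = 4

Answer: 4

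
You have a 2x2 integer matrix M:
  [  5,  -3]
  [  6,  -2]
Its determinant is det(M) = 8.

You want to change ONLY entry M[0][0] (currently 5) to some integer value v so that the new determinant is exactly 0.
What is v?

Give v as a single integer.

Answer: 9

Derivation:
det is linear in entry M[0][0]: det = old_det + (v - 5) * C_00
Cofactor C_00 = -2
Want det = 0: 8 + (v - 5) * -2 = 0
  (v - 5) = -8 / -2 = 4
  v = 5 + (4) = 9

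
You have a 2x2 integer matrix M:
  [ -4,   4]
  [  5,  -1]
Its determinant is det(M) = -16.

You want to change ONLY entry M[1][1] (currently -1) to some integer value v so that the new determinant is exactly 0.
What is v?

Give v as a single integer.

Answer: -5

Derivation:
det is linear in entry M[1][1]: det = old_det + (v - -1) * C_11
Cofactor C_11 = -4
Want det = 0: -16 + (v - -1) * -4 = 0
  (v - -1) = 16 / -4 = -4
  v = -1 + (-4) = -5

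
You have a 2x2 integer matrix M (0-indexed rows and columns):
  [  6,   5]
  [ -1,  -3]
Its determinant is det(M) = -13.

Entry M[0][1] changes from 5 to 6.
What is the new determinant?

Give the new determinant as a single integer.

det is linear in row 0: changing M[0][1] by delta changes det by delta * cofactor(0,1).
Cofactor C_01 = (-1)^(0+1) * minor(0,1) = 1
Entry delta = 6 - 5 = 1
Det delta = 1 * 1 = 1
New det = -13 + 1 = -12

Answer: -12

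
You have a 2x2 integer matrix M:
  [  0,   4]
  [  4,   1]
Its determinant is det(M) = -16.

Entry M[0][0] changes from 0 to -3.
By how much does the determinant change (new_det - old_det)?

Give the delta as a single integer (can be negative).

Answer: -3

Derivation:
Cofactor C_00 = 1
Entry delta = -3 - 0 = -3
Det delta = entry_delta * cofactor = -3 * 1 = -3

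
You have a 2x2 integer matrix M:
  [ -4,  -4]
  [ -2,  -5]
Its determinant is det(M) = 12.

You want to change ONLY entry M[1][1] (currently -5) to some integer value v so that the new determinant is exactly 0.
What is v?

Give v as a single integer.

Answer: -2

Derivation:
det is linear in entry M[1][1]: det = old_det + (v - -5) * C_11
Cofactor C_11 = -4
Want det = 0: 12 + (v - -5) * -4 = 0
  (v - -5) = -12 / -4 = 3
  v = -5 + (3) = -2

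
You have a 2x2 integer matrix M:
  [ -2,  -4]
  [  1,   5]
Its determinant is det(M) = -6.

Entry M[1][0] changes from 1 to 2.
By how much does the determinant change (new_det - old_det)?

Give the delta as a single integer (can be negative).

Cofactor C_10 = 4
Entry delta = 2 - 1 = 1
Det delta = entry_delta * cofactor = 1 * 4 = 4

Answer: 4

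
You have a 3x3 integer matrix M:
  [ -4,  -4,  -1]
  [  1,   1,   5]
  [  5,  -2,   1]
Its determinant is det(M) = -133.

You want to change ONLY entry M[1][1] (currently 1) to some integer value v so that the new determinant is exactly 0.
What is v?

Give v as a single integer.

Answer: 134

Derivation:
det is linear in entry M[1][1]: det = old_det + (v - 1) * C_11
Cofactor C_11 = 1
Want det = 0: -133 + (v - 1) * 1 = 0
  (v - 1) = 133 / 1 = 133
  v = 1 + (133) = 134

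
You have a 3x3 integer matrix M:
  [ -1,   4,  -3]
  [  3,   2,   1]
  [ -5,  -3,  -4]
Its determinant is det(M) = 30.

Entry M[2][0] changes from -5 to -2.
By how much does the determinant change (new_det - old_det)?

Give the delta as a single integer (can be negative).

Cofactor C_20 = 10
Entry delta = -2 - -5 = 3
Det delta = entry_delta * cofactor = 3 * 10 = 30

Answer: 30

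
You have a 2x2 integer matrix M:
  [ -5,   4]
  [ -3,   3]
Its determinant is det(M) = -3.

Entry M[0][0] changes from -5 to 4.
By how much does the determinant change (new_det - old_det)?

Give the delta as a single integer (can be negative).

Cofactor C_00 = 3
Entry delta = 4 - -5 = 9
Det delta = entry_delta * cofactor = 9 * 3 = 27

Answer: 27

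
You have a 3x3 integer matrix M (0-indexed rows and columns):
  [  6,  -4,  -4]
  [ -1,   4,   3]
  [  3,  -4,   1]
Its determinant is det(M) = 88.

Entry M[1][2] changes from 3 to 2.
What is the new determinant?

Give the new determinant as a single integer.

Answer: 76

Derivation:
det is linear in row 1: changing M[1][2] by delta changes det by delta * cofactor(1,2).
Cofactor C_12 = (-1)^(1+2) * minor(1,2) = 12
Entry delta = 2 - 3 = -1
Det delta = -1 * 12 = -12
New det = 88 + -12 = 76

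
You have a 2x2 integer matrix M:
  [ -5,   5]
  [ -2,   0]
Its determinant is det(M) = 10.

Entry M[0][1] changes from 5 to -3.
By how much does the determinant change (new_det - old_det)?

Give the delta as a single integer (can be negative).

Cofactor C_01 = 2
Entry delta = -3 - 5 = -8
Det delta = entry_delta * cofactor = -8 * 2 = -16

Answer: -16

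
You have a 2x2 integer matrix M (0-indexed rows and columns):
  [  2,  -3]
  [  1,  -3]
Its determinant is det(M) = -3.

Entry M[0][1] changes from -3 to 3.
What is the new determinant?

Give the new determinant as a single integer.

Answer: -9

Derivation:
det is linear in row 0: changing M[0][1] by delta changes det by delta * cofactor(0,1).
Cofactor C_01 = (-1)^(0+1) * minor(0,1) = -1
Entry delta = 3 - -3 = 6
Det delta = 6 * -1 = -6
New det = -3 + -6 = -9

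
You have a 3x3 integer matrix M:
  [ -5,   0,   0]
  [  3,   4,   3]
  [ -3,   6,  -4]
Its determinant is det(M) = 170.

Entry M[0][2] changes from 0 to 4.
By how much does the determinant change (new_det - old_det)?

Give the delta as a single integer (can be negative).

Answer: 120

Derivation:
Cofactor C_02 = 30
Entry delta = 4 - 0 = 4
Det delta = entry_delta * cofactor = 4 * 30 = 120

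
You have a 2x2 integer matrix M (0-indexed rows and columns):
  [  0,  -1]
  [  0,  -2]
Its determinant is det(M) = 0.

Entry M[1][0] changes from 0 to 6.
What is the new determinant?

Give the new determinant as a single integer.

Answer: 6

Derivation:
det is linear in row 1: changing M[1][0] by delta changes det by delta * cofactor(1,0).
Cofactor C_10 = (-1)^(1+0) * minor(1,0) = 1
Entry delta = 6 - 0 = 6
Det delta = 6 * 1 = 6
New det = 0 + 6 = 6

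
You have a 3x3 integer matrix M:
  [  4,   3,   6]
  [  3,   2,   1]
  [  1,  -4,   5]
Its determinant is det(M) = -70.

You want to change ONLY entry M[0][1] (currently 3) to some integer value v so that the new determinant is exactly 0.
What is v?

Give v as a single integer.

Answer: -2

Derivation:
det is linear in entry M[0][1]: det = old_det + (v - 3) * C_01
Cofactor C_01 = -14
Want det = 0: -70 + (v - 3) * -14 = 0
  (v - 3) = 70 / -14 = -5
  v = 3 + (-5) = -2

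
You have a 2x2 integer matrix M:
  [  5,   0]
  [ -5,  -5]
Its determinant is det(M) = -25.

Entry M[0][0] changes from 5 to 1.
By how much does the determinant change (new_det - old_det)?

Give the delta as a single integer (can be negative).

Answer: 20

Derivation:
Cofactor C_00 = -5
Entry delta = 1 - 5 = -4
Det delta = entry_delta * cofactor = -4 * -5 = 20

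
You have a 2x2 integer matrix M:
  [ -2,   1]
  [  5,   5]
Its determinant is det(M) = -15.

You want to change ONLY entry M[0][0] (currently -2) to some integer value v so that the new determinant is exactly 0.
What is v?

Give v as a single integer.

Answer: 1

Derivation:
det is linear in entry M[0][0]: det = old_det + (v - -2) * C_00
Cofactor C_00 = 5
Want det = 0: -15 + (v - -2) * 5 = 0
  (v - -2) = 15 / 5 = 3
  v = -2 + (3) = 1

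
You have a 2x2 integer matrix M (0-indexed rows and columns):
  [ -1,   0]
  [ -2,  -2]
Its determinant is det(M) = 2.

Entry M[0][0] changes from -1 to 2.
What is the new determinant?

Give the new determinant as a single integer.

det is linear in row 0: changing M[0][0] by delta changes det by delta * cofactor(0,0).
Cofactor C_00 = (-1)^(0+0) * minor(0,0) = -2
Entry delta = 2 - -1 = 3
Det delta = 3 * -2 = -6
New det = 2 + -6 = -4

Answer: -4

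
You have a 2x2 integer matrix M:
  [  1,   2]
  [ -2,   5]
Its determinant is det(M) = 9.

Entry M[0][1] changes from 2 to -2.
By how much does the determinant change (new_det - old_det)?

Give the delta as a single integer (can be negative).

Answer: -8

Derivation:
Cofactor C_01 = 2
Entry delta = -2 - 2 = -4
Det delta = entry_delta * cofactor = -4 * 2 = -8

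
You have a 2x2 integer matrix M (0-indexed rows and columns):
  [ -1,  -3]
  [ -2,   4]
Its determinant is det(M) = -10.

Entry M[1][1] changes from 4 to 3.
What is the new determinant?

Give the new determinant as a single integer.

det is linear in row 1: changing M[1][1] by delta changes det by delta * cofactor(1,1).
Cofactor C_11 = (-1)^(1+1) * minor(1,1) = -1
Entry delta = 3 - 4 = -1
Det delta = -1 * -1 = 1
New det = -10 + 1 = -9

Answer: -9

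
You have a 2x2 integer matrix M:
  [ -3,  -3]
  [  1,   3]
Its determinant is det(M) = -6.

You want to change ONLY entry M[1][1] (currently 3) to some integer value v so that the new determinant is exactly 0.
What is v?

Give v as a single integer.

det is linear in entry M[1][1]: det = old_det + (v - 3) * C_11
Cofactor C_11 = -3
Want det = 0: -6 + (v - 3) * -3 = 0
  (v - 3) = 6 / -3 = -2
  v = 3 + (-2) = 1

Answer: 1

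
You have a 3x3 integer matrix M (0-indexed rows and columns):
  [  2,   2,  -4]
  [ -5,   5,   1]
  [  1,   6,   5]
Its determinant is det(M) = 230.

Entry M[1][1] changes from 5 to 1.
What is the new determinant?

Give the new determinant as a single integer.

det is linear in row 1: changing M[1][1] by delta changes det by delta * cofactor(1,1).
Cofactor C_11 = (-1)^(1+1) * minor(1,1) = 14
Entry delta = 1 - 5 = -4
Det delta = -4 * 14 = -56
New det = 230 + -56 = 174

Answer: 174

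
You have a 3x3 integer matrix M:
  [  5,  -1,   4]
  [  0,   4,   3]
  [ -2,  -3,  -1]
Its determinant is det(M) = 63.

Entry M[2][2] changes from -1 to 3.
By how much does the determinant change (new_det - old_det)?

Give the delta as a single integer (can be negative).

Answer: 80

Derivation:
Cofactor C_22 = 20
Entry delta = 3 - -1 = 4
Det delta = entry_delta * cofactor = 4 * 20 = 80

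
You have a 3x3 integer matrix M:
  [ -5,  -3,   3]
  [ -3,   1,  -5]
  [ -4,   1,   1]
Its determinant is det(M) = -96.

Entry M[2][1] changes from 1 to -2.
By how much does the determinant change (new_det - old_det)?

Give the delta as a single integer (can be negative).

Cofactor C_21 = -34
Entry delta = -2 - 1 = -3
Det delta = entry_delta * cofactor = -3 * -34 = 102

Answer: 102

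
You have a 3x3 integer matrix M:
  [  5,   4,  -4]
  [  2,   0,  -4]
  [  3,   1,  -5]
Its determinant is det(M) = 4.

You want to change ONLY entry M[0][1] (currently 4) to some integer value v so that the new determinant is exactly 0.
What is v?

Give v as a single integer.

det is linear in entry M[0][1]: det = old_det + (v - 4) * C_01
Cofactor C_01 = -2
Want det = 0: 4 + (v - 4) * -2 = 0
  (v - 4) = -4 / -2 = 2
  v = 4 + (2) = 6

Answer: 6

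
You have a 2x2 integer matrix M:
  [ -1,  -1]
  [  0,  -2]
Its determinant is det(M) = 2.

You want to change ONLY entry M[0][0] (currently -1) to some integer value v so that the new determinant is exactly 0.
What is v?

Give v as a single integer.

Answer: 0

Derivation:
det is linear in entry M[0][0]: det = old_det + (v - -1) * C_00
Cofactor C_00 = -2
Want det = 0: 2 + (v - -1) * -2 = 0
  (v - -1) = -2 / -2 = 1
  v = -1 + (1) = 0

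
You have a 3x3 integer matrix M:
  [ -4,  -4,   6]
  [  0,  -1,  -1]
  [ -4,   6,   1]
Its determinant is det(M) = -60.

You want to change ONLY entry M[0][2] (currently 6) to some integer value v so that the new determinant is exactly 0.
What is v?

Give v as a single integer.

det is linear in entry M[0][2]: det = old_det + (v - 6) * C_02
Cofactor C_02 = -4
Want det = 0: -60 + (v - 6) * -4 = 0
  (v - 6) = 60 / -4 = -15
  v = 6 + (-15) = -9

Answer: -9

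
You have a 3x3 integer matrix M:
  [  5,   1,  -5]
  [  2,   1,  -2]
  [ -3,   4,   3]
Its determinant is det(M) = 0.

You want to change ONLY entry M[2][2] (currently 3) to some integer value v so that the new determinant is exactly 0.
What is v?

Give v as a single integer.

det is linear in entry M[2][2]: det = old_det + (v - 3) * C_22
Cofactor C_22 = 3
Want det = 0: 0 + (v - 3) * 3 = 0
  (v - 3) = 0 / 3 = 0
  v = 3 + (0) = 3

Answer: 3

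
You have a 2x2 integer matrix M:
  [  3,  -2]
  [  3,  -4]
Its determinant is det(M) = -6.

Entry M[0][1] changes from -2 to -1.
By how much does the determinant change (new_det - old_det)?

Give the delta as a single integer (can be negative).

Answer: -3

Derivation:
Cofactor C_01 = -3
Entry delta = -1 - -2 = 1
Det delta = entry_delta * cofactor = 1 * -3 = -3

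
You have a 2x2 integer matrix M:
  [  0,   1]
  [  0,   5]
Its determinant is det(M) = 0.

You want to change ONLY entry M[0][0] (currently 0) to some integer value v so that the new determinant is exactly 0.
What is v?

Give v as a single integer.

Answer: 0

Derivation:
det is linear in entry M[0][0]: det = old_det + (v - 0) * C_00
Cofactor C_00 = 5
Want det = 0: 0 + (v - 0) * 5 = 0
  (v - 0) = 0 / 5 = 0
  v = 0 + (0) = 0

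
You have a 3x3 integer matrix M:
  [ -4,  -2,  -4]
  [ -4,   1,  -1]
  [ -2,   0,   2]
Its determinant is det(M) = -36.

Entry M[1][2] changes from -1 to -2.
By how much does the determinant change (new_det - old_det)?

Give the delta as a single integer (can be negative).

Cofactor C_12 = 4
Entry delta = -2 - -1 = -1
Det delta = entry_delta * cofactor = -1 * 4 = -4

Answer: -4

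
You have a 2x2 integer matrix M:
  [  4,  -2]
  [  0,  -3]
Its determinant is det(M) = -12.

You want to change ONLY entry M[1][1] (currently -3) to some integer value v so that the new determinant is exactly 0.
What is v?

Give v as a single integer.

Answer: 0

Derivation:
det is linear in entry M[1][1]: det = old_det + (v - -3) * C_11
Cofactor C_11 = 4
Want det = 0: -12 + (v - -3) * 4 = 0
  (v - -3) = 12 / 4 = 3
  v = -3 + (3) = 0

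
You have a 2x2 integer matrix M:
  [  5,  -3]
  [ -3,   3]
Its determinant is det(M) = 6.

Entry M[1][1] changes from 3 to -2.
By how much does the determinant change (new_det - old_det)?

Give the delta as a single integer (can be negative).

Cofactor C_11 = 5
Entry delta = -2 - 3 = -5
Det delta = entry_delta * cofactor = -5 * 5 = -25

Answer: -25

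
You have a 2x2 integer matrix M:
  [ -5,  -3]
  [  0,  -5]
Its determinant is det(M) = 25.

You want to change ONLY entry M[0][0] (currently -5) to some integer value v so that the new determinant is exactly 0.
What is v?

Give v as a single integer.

det is linear in entry M[0][0]: det = old_det + (v - -5) * C_00
Cofactor C_00 = -5
Want det = 0: 25 + (v - -5) * -5 = 0
  (v - -5) = -25 / -5 = 5
  v = -5 + (5) = 0

Answer: 0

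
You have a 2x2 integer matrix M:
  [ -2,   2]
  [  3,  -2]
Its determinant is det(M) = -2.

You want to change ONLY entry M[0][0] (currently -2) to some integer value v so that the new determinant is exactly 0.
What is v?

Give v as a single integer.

det is linear in entry M[0][0]: det = old_det + (v - -2) * C_00
Cofactor C_00 = -2
Want det = 0: -2 + (v - -2) * -2 = 0
  (v - -2) = 2 / -2 = -1
  v = -2 + (-1) = -3

Answer: -3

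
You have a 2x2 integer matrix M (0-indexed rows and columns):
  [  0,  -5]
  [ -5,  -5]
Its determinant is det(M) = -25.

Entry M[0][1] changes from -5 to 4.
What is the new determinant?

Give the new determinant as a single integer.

det is linear in row 0: changing M[0][1] by delta changes det by delta * cofactor(0,1).
Cofactor C_01 = (-1)^(0+1) * minor(0,1) = 5
Entry delta = 4 - -5 = 9
Det delta = 9 * 5 = 45
New det = -25 + 45 = 20

Answer: 20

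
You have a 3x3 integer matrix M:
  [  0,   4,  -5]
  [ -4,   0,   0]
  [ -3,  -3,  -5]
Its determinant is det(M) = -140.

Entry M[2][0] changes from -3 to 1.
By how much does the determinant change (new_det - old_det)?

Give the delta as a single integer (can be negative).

Cofactor C_20 = 0
Entry delta = 1 - -3 = 4
Det delta = entry_delta * cofactor = 4 * 0 = 0

Answer: 0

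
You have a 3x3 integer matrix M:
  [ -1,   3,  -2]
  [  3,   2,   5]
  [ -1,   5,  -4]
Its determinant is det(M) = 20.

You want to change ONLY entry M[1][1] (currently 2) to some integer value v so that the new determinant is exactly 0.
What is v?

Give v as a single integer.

Answer: -8

Derivation:
det is linear in entry M[1][1]: det = old_det + (v - 2) * C_11
Cofactor C_11 = 2
Want det = 0: 20 + (v - 2) * 2 = 0
  (v - 2) = -20 / 2 = -10
  v = 2 + (-10) = -8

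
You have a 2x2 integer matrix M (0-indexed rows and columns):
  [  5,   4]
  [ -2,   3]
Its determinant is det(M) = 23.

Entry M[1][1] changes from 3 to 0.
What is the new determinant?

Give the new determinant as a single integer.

det is linear in row 1: changing M[1][1] by delta changes det by delta * cofactor(1,1).
Cofactor C_11 = (-1)^(1+1) * minor(1,1) = 5
Entry delta = 0 - 3 = -3
Det delta = -3 * 5 = -15
New det = 23 + -15 = 8

Answer: 8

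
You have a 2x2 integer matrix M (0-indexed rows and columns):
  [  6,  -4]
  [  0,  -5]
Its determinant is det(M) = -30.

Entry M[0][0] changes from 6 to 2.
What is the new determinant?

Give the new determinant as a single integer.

Answer: -10

Derivation:
det is linear in row 0: changing M[0][0] by delta changes det by delta * cofactor(0,0).
Cofactor C_00 = (-1)^(0+0) * minor(0,0) = -5
Entry delta = 2 - 6 = -4
Det delta = -4 * -5 = 20
New det = -30 + 20 = -10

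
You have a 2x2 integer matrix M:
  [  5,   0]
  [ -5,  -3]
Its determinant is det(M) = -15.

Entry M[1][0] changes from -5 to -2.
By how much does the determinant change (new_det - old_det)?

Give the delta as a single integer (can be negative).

Cofactor C_10 = 0
Entry delta = -2 - -5 = 3
Det delta = entry_delta * cofactor = 3 * 0 = 0

Answer: 0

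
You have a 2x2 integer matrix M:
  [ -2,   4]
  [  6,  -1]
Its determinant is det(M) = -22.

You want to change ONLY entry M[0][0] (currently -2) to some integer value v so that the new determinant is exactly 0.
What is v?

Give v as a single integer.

det is linear in entry M[0][0]: det = old_det + (v - -2) * C_00
Cofactor C_00 = -1
Want det = 0: -22 + (v - -2) * -1 = 0
  (v - -2) = 22 / -1 = -22
  v = -2 + (-22) = -24

Answer: -24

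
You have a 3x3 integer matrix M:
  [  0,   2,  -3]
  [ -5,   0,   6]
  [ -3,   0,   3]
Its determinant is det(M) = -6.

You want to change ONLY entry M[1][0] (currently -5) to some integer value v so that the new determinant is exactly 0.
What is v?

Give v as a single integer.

det is linear in entry M[1][0]: det = old_det + (v - -5) * C_10
Cofactor C_10 = -6
Want det = 0: -6 + (v - -5) * -6 = 0
  (v - -5) = 6 / -6 = -1
  v = -5 + (-1) = -6

Answer: -6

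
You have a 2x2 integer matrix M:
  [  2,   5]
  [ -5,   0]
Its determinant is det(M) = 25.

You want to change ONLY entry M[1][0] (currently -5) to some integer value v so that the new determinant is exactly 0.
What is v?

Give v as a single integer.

Answer: 0

Derivation:
det is linear in entry M[1][0]: det = old_det + (v - -5) * C_10
Cofactor C_10 = -5
Want det = 0: 25 + (v - -5) * -5 = 0
  (v - -5) = -25 / -5 = 5
  v = -5 + (5) = 0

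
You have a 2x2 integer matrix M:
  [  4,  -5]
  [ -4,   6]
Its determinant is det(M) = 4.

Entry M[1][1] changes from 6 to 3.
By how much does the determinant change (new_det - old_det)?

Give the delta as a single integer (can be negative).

Cofactor C_11 = 4
Entry delta = 3 - 6 = -3
Det delta = entry_delta * cofactor = -3 * 4 = -12

Answer: -12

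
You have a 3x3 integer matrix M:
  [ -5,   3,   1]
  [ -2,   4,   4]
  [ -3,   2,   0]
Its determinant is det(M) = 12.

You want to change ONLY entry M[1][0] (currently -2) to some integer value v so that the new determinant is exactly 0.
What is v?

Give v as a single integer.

det is linear in entry M[1][0]: det = old_det + (v - -2) * C_10
Cofactor C_10 = 2
Want det = 0: 12 + (v - -2) * 2 = 0
  (v - -2) = -12 / 2 = -6
  v = -2 + (-6) = -8

Answer: -8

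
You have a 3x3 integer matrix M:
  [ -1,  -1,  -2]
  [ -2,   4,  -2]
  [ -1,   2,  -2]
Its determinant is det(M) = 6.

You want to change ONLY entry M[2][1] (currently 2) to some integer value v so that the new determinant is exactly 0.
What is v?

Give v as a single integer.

det is linear in entry M[2][1]: det = old_det + (v - 2) * C_21
Cofactor C_21 = 2
Want det = 0: 6 + (v - 2) * 2 = 0
  (v - 2) = -6 / 2 = -3
  v = 2 + (-3) = -1

Answer: -1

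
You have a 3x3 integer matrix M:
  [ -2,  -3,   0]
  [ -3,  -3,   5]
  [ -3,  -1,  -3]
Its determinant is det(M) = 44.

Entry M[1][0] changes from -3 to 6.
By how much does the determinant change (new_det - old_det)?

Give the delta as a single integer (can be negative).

Cofactor C_10 = -9
Entry delta = 6 - -3 = 9
Det delta = entry_delta * cofactor = 9 * -9 = -81

Answer: -81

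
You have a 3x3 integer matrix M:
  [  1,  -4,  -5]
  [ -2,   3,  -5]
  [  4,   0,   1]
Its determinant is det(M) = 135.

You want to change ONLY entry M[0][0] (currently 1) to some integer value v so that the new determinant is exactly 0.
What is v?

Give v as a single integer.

Answer: -44

Derivation:
det is linear in entry M[0][0]: det = old_det + (v - 1) * C_00
Cofactor C_00 = 3
Want det = 0: 135 + (v - 1) * 3 = 0
  (v - 1) = -135 / 3 = -45
  v = 1 + (-45) = -44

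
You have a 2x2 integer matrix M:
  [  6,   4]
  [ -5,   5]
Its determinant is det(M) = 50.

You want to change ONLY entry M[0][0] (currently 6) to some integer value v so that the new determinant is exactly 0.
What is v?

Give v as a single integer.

Answer: -4

Derivation:
det is linear in entry M[0][0]: det = old_det + (v - 6) * C_00
Cofactor C_00 = 5
Want det = 0: 50 + (v - 6) * 5 = 0
  (v - 6) = -50 / 5 = -10
  v = 6 + (-10) = -4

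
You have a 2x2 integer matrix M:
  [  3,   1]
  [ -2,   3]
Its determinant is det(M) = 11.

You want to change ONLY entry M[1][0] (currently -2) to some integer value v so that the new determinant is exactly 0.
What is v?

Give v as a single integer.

Answer: 9

Derivation:
det is linear in entry M[1][0]: det = old_det + (v - -2) * C_10
Cofactor C_10 = -1
Want det = 0: 11 + (v - -2) * -1 = 0
  (v - -2) = -11 / -1 = 11
  v = -2 + (11) = 9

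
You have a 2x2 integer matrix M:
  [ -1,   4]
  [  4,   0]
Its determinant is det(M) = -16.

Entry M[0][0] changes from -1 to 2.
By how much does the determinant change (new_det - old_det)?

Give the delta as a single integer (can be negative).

Cofactor C_00 = 0
Entry delta = 2 - -1 = 3
Det delta = entry_delta * cofactor = 3 * 0 = 0

Answer: 0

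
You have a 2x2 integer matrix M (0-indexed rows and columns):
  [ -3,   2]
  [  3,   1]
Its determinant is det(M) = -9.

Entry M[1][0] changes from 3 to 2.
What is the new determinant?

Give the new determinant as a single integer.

Answer: -7

Derivation:
det is linear in row 1: changing M[1][0] by delta changes det by delta * cofactor(1,0).
Cofactor C_10 = (-1)^(1+0) * minor(1,0) = -2
Entry delta = 2 - 3 = -1
Det delta = -1 * -2 = 2
New det = -9 + 2 = -7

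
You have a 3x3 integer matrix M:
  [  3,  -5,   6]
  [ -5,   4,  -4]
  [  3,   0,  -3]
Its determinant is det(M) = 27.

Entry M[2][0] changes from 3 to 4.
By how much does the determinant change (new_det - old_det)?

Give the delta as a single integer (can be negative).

Cofactor C_20 = -4
Entry delta = 4 - 3 = 1
Det delta = entry_delta * cofactor = 1 * -4 = -4

Answer: -4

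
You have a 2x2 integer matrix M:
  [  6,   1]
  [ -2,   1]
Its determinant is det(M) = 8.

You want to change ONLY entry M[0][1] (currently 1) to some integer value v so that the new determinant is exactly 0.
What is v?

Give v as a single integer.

det is linear in entry M[0][1]: det = old_det + (v - 1) * C_01
Cofactor C_01 = 2
Want det = 0: 8 + (v - 1) * 2 = 0
  (v - 1) = -8 / 2 = -4
  v = 1 + (-4) = -3

Answer: -3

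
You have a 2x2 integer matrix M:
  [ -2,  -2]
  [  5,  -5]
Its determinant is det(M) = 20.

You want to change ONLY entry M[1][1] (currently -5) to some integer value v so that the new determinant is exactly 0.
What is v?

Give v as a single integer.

det is linear in entry M[1][1]: det = old_det + (v - -5) * C_11
Cofactor C_11 = -2
Want det = 0: 20 + (v - -5) * -2 = 0
  (v - -5) = -20 / -2 = 10
  v = -5 + (10) = 5

Answer: 5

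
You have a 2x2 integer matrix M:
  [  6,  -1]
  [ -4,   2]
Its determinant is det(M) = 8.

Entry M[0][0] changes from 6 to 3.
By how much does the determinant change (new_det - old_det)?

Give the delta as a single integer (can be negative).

Answer: -6

Derivation:
Cofactor C_00 = 2
Entry delta = 3 - 6 = -3
Det delta = entry_delta * cofactor = -3 * 2 = -6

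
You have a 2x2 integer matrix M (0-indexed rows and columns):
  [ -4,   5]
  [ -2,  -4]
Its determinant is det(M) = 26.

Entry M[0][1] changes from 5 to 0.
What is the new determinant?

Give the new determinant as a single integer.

Answer: 16

Derivation:
det is linear in row 0: changing M[0][1] by delta changes det by delta * cofactor(0,1).
Cofactor C_01 = (-1)^(0+1) * minor(0,1) = 2
Entry delta = 0 - 5 = -5
Det delta = -5 * 2 = -10
New det = 26 + -10 = 16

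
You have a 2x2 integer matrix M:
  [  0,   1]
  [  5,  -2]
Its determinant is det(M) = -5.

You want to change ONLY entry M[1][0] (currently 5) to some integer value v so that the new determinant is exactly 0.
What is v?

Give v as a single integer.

Answer: 0

Derivation:
det is linear in entry M[1][0]: det = old_det + (v - 5) * C_10
Cofactor C_10 = -1
Want det = 0: -5 + (v - 5) * -1 = 0
  (v - 5) = 5 / -1 = -5
  v = 5 + (-5) = 0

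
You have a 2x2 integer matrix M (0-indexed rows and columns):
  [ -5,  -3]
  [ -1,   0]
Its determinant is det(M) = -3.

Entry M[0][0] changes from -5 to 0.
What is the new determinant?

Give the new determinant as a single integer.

Answer: -3

Derivation:
det is linear in row 0: changing M[0][0] by delta changes det by delta * cofactor(0,0).
Cofactor C_00 = (-1)^(0+0) * minor(0,0) = 0
Entry delta = 0 - -5 = 5
Det delta = 5 * 0 = 0
New det = -3 + 0 = -3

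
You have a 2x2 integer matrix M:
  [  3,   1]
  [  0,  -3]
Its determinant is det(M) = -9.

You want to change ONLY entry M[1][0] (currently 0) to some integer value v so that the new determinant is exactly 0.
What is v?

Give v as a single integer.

det is linear in entry M[1][0]: det = old_det + (v - 0) * C_10
Cofactor C_10 = -1
Want det = 0: -9 + (v - 0) * -1 = 0
  (v - 0) = 9 / -1 = -9
  v = 0 + (-9) = -9

Answer: -9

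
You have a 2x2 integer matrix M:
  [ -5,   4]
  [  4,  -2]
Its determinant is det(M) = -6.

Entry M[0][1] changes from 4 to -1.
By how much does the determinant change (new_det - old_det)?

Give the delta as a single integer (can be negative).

Answer: 20

Derivation:
Cofactor C_01 = -4
Entry delta = -1 - 4 = -5
Det delta = entry_delta * cofactor = -5 * -4 = 20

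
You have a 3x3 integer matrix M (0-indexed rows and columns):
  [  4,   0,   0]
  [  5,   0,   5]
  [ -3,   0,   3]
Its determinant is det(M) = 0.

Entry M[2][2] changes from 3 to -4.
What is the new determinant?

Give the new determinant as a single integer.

det is linear in row 2: changing M[2][2] by delta changes det by delta * cofactor(2,2).
Cofactor C_22 = (-1)^(2+2) * minor(2,2) = 0
Entry delta = -4 - 3 = -7
Det delta = -7 * 0 = 0
New det = 0 + 0 = 0

Answer: 0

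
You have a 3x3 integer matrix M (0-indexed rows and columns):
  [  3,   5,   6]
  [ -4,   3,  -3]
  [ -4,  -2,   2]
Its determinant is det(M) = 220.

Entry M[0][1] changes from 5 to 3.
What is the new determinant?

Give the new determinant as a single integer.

Answer: 180

Derivation:
det is linear in row 0: changing M[0][1] by delta changes det by delta * cofactor(0,1).
Cofactor C_01 = (-1)^(0+1) * minor(0,1) = 20
Entry delta = 3 - 5 = -2
Det delta = -2 * 20 = -40
New det = 220 + -40 = 180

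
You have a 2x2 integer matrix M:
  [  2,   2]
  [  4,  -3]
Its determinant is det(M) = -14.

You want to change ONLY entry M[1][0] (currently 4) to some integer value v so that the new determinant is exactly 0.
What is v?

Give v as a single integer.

det is linear in entry M[1][0]: det = old_det + (v - 4) * C_10
Cofactor C_10 = -2
Want det = 0: -14 + (v - 4) * -2 = 0
  (v - 4) = 14 / -2 = -7
  v = 4 + (-7) = -3

Answer: -3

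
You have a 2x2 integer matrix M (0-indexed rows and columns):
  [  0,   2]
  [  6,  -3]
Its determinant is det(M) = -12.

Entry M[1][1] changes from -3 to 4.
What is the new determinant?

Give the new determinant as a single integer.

Answer: -12

Derivation:
det is linear in row 1: changing M[1][1] by delta changes det by delta * cofactor(1,1).
Cofactor C_11 = (-1)^(1+1) * minor(1,1) = 0
Entry delta = 4 - -3 = 7
Det delta = 7 * 0 = 0
New det = -12 + 0 = -12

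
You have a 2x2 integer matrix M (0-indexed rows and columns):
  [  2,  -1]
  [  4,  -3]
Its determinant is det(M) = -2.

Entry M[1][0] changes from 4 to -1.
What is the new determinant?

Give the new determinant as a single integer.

det is linear in row 1: changing M[1][0] by delta changes det by delta * cofactor(1,0).
Cofactor C_10 = (-1)^(1+0) * minor(1,0) = 1
Entry delta = -1 - 4 = -5
Det delta = -5 * 1 = -5
New det = -2 + -5 = -7

Answer: -7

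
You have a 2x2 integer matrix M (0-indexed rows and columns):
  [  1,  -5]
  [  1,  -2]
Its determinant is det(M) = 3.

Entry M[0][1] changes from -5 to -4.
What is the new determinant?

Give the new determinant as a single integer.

det is linear in row 0: changing M[0][1] by delta changes det by delta * cofactor(0,1).
Cofactor C_01 = (-1)^(0+1) * minor(0,1) = -1
Entry delta = -4 - -5 = 1
Det delta = 1 * -1 = -1
New det = 3 + -1 = 2

Answer: 2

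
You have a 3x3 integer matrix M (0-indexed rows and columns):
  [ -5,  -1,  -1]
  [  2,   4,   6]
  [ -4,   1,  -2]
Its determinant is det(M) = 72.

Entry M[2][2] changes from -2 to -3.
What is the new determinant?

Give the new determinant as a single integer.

det is linear in row 2: changing M[2][2] by delta changes det by delta * cofactor(2,2).
Cofactor C_22 = (-1)^(2+2) * minor(2,2) = -18
Entry delta = -3 - -2 = -1
Det delta = -1 * -18 = 18
New det = 72 + 18 = 90

Answer: 90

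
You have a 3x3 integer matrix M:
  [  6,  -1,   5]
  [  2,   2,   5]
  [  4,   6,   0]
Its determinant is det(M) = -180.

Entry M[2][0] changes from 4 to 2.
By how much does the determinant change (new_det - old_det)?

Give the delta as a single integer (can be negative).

Answer: 30

Derivation:
Cofactor C_20 = -15
Entry delta = 2 - 4 = -2
Det delta = entry_delta * cofactor = -2 * -15 = 30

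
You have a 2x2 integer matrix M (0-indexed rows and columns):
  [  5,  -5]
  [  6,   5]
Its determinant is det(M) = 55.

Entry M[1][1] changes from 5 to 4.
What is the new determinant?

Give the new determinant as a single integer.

Answer: 50

Derivation:
det is linear in row 1: changing M[1][1] by delta changes det by delta * cofactor(1,1).
Cofactor C_11 = (-1)^(1+1) * minor(1,1) = 5
Entry delta = 4 - 5 = -1
Det delta = -1 * 5 = -5
New det = 55 + -5 = 50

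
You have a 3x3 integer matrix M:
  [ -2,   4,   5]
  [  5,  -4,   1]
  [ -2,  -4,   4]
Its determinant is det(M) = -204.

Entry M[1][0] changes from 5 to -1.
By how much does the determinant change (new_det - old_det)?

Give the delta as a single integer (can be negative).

Cofactor C_10 = -36
Entry delta = -1 - 5 = -6
Det delta = entry_delta * cofactor = -6 * -36 = 216

Answer: 216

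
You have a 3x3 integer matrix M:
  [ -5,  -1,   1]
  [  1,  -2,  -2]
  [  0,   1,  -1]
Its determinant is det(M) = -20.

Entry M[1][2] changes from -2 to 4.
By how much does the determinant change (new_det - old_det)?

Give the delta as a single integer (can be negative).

Answer: 30

Derivation:
Cofactor C_12 = 5
Entry delta = 4 - -2 = 6
Det delta = entry_delta * cofactor = 6 * 5 = 30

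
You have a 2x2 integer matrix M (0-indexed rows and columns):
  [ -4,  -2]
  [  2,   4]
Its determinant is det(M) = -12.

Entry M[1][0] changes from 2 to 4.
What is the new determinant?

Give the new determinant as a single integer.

Answer: -8

Derivation:
det is linear in row 1: changing M[1][0] by delta changes det by delta * cofactor(1,0).
Cofactor C_10 = (-1)^(1+0) * minor(1,0) = 2
Entry delta = 4 - 2 = 2
Det delta = 2 * 2 = 4
New det = -12 + 4 = -8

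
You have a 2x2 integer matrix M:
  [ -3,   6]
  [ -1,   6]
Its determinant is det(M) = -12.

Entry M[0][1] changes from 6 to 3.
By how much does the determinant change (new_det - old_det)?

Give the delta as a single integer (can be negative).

Answer: -3

Derivation:
Cofactor C_01 = 1
Entry delta = 3 - 6 = -3
Det delta = entry_delta * cofactor = -3 * 1 = -3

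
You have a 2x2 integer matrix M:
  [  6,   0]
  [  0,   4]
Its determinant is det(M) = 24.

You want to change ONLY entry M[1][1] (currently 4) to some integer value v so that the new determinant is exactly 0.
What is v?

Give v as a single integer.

Answer: 0

Derivation:
det is linear in entry M[1][1]: det = old_det + (v - 4) * C_11
Cofactor C_11 = 6
Want det = 0: 24 + (v - 4) * 6 = 0
  (v - 4) = -24 / 6 = -4
  v = 4 + (-4) = 0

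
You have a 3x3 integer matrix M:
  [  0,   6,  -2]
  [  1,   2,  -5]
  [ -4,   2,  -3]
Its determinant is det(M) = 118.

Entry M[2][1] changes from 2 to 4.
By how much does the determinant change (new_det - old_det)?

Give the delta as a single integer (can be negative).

Answer: -4

Derivation:
Cofactor C_21 = -2
Entry delta = 4 - 2 = 2
Det delta = entry_delta * cofactor = 2 * -2 = -4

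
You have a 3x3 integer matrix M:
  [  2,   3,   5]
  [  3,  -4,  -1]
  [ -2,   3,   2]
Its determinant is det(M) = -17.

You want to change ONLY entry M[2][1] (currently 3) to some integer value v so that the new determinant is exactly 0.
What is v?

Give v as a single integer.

det is linear in entry M[2][1]: det = old_det + (v - 3) * C_21
Cofactor C_21 = 17
Want det = 0: -17 + (v - 3) * 17 = 0
  (v - 3) = 17 / 17 = 1
  v = 3 + (1) = 4

Answer: 4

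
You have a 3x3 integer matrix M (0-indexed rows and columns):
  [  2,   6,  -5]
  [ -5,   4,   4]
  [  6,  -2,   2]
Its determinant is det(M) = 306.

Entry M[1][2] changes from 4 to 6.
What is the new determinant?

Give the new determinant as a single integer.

det is linear in row 1: changing M[1][2] by delta changes det by delta * cofactor(1,2).
Cofactor C_12 = (-1)^(1+2) * minor(1,2) = 40
Entry delta = 6 - 4 = 2
Det delta = 2 * 40 = 80
New det = 306 + 80 = 386

Answer: 386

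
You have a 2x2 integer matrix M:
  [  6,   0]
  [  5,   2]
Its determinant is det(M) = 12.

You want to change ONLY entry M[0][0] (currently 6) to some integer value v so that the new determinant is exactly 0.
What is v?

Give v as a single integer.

Answer: 0

Derivation:
det is linear in entry M[0][0]: det = old_det + (v - 6) * C_00
Cofactor C_00 = 2
Want det = 0: 12 + (v - 6) * 2 = 0
  (v - 6) = -12 / 2 = -6
  v = 6 + (-6) = 0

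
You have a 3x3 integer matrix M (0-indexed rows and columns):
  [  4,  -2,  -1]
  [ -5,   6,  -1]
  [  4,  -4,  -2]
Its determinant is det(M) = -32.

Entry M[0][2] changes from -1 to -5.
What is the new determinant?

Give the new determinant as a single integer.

Answer: -16

Derivation:
det is linear in row 0: changing M[0][2] by delta changes det by delta * cofactor(0,2).
Cofactor C_02 = (-1)^(0+2) * minor(0,2) = -4
Entry delta = -5 - -1 = -4
Det delta = -4 * -4 = 16
New det = -32 + 16 = -16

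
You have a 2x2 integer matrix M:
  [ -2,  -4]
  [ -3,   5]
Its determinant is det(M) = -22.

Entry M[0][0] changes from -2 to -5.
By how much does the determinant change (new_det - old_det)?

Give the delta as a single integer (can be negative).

Answer: -15

Derivation:
Cofactor C_00 = 5
Entry delta = -5 - -2 = -3
Det delta = entry_delta * cofactor = -3 * 5 = -15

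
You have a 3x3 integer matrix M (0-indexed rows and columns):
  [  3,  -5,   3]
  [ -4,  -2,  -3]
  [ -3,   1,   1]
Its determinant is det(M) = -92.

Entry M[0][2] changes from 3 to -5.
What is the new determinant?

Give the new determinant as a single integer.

det is linear in row 0: changing M[0][2] by delta changes det by delta * cofactor(0,2).
Cofactor C_02 = (-1)^(0+2) * minor(0,2) = -10
Entry delta = -5 - 3 = -8
Det delta = -8 * -10 = 80
New det = -92 + 80 = -12

Answer: -12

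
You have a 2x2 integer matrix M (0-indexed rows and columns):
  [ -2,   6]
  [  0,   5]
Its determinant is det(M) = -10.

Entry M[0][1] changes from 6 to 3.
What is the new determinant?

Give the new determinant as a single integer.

det is linear in row 0: changing M[0][1] by delta changes det by delta * cofactor(0,1).
Cofactor C_01 = (-1)^(0+1) * minor(0,1) = 0
Entry delta = 3 - 6 = -3
Det delta = -3 * 0 = 0
New det = -10 + 0 = -10

Answer: -10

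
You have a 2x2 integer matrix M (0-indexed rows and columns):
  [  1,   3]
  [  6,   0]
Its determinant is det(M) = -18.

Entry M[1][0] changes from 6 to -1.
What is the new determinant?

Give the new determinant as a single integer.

Answer: 3

Derivation:
det is linear in row 1: changing M[1][0] by delta changes det by delta * cofactor(1,0).
Cofactor C_10 = (-1)^(1+0) * minor(1,0) = -3
Entry delta = -1 - 6 = -7
Det delta = -7 * -3 = 21
New det = -18 + 21 = 3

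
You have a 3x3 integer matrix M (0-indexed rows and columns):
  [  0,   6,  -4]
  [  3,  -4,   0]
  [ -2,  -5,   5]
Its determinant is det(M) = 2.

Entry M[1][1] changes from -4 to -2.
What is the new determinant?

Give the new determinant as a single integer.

det is linear in row 1: changing M[1][1] by delta changes det by delta * cofactor(1,1).
Cofactor C_11 = (-1)^(1+1) * minor(1,1) = -8
Entry delta = -2 - -4 = 2
Det delta = 2 * -8 = -16
New det = 2 + -16 = -14

Answer: -14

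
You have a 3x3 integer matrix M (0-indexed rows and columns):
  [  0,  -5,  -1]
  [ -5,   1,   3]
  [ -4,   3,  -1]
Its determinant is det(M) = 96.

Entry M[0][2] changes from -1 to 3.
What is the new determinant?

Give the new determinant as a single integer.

Answer: 52

Derivation:
det is linear in row 0: changing M[0][2] by delta changes det by delta * cofactor(0,2).
Cofactor C_02 = (-1)^(0+2) * minor(0,2) = -11
Entry delta = 3 - -1 = 4
Det delta = 4 * -11 = -44
New det = 96 + -44 = 52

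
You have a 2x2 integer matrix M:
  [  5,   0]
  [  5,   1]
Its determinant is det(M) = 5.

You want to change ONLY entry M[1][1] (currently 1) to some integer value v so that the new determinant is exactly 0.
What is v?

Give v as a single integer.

det is linear in entry M[1][1]: det = old_det + (v - 1) * C_11
Cofactor C_11 = 5
Want det = 0: 5 + (v - 1) * 5 = 0
  (v - 1) = -5 / 5 = -1
  v = 1 + (-1) = 0

Answer: 0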